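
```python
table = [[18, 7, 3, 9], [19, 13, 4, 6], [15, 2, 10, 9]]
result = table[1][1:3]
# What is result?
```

table[1] = [19, 13, 4, 6]. table[1] has length 4. The slice table[1][1:3] selects indices [1, 2] (1->13, 2->4), giving [13, 4].

[13, 4]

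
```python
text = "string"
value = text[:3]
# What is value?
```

text has length 6. The slice text[:3] selects indices [0, 1, 2] (0->'s', 1->'t', 2->'r'), giving 'str'.

'str'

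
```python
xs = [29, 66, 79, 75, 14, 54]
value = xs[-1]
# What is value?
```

xs has length 6. Negative index -1 maps to positive index 6 + (-1) = 5. xs[5] = 54.

54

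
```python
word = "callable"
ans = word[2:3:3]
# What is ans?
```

word has length 8. The slice word[2:3:3] selects indices [2] (2->'l'), giving 'l'.

'l'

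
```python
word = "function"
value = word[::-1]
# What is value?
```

word has length 8. The slice word[::-1] selects indices [7, 6, 5, 4, 3, 2, 1, 0] (7->'n', 6->'o', 5->'i', 4->'t', 3->'c', 2->'n', 1->'u', 0->'f'), giving 'noitcnuf'.

'noitcnuf'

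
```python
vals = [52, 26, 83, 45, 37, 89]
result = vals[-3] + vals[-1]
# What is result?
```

vals has length 6. Negative index -3 maps to positive index 6 + (-3) = 3. vals[3] = 45.
vals has length 6. Negative index -1 maps to positive index 6 + (-1) = 5. vals[5] = 89.
Sum: 45 + 89 = 134.

134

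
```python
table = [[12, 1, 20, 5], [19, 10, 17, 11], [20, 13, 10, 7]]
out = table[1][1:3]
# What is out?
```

table[1] = [19, 10, 17, 11]. table[1] has length 4. The slice table[1][1:3] selects indices [1, 2] (1->10, 2->17), giving [10, 17].

[10, 17]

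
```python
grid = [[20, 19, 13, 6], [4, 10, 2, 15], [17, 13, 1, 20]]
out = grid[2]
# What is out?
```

grid has 3 rows. Row 2 is [17, 13, 1, 20].

[17, 13, 1, 20]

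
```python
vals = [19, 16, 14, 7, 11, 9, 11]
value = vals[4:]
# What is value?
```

vals has length 7. The slice vals[4:] selects indices [4, 5, 6] (4->11, 5->9, 6->11), giving [11, 9, 11].

[11, 9, 11]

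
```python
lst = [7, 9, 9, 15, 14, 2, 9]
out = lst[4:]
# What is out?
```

lst has length 7. The slice lst[4:] selects indices [4, 5, 6] (4->14, 5->2, 6->9), giving [14, 2, 9].

[14, 2, 9]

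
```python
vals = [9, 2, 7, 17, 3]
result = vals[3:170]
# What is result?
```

vals has length 5. The slice vals[3:170] selects indices [3, 4] (3->17, 4->3), giving [17, 3].

[17, 3]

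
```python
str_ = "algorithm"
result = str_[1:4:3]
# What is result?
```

str_ has length 9. The slice str_[1:4:3] selects indices [1] (1->'l'), giving 'l'.

'l'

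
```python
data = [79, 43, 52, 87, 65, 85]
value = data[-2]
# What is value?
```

data has length 6. Negative index -2 maps to positive index 6 + (-2) = 4. data[4] = 65.

65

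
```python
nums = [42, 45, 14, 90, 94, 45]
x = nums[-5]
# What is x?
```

nums has length 6. Negative index -5 maps to positive index 6 + (-5) = 1. nums[1] = 45.

45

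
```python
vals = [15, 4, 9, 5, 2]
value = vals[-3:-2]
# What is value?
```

vals has length 5. The slice vals[-3:-2] selects indices [2] (2->9), giving [9].

[9]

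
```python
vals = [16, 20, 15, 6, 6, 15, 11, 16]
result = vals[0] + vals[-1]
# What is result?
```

vals has length 8. vals[0] = 16.
vals has length 8. Negative index -1 maps to positive index 8 + (-1) = 7. vals[7] = 16.
Sum: 16 + 16 = 32.

32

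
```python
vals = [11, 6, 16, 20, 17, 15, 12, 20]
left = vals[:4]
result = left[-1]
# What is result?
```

vals has length 8. The slice vals[:4] selects indices [0, 1, 2, 3] (0->11, 1->6, 2->16, 3->20), giving [11, 6, 16, 20]. So left = [11, 6, 16, 20]. Then left[-1] = 20.

20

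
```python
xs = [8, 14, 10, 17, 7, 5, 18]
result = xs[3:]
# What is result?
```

xs has length 7. The slice xs[3:] selects indices [3, 4, 5, 6] (3->17, 4->7, 5->5, 6->18), giving [17, 7, 5, 18].

[17, 7, 5, 18]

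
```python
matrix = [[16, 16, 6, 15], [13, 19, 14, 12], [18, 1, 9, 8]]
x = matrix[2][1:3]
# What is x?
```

matrix[2] = [18, 1, 9, 8]. matrix[2] has length 4. The slice matrix[2][1:3] selects indices [1, 2] (1->1, 2->9), giving [1, 9].

[1, 9]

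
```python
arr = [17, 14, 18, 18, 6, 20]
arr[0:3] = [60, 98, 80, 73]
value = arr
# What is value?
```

arr starts as [17, 14, 18, 18, 6, 20] (length 6). The slice arr[0:3] covers indices [0, 1, 2] with values [17, 14, 18]. Replacing that slice with [60, 98, 80, 73] (different length) produces [60, 98, 80, 73, 18, 6, 20].

[60, 98, 80, 73, 18, 6, 20]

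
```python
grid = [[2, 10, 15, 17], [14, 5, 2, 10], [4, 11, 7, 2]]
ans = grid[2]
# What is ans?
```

grid has 3 rows. Row 2 is [4, 11, 7, 2].

[4, 11, 7, 2]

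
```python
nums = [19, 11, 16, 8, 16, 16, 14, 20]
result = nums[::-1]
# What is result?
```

nums has length 8. The slice nums[::-1] selects indices [7, 6, 5, 4, 3, 2, 1, 0] (7->20, 6->14, 5->16, 4->16, 3->8, 2->16, 1->11, 0->19), giving [20, 14, 16, 16, 8, 16, 11, 19].

[20, 14, 16, 16, 8, 16, 11, 19]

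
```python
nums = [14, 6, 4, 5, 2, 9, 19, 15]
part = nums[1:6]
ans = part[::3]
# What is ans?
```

nums has length 8. The slice nums[1:6] selects indices [1, 2, 3, 4, 5] (1->6, 2->4, 3->5, 4->2, 5->9), giving [6, 4, 5, 2, 9]. So part = [6, 4, 5, 2, 9]. part has length 5. The slice part[::3] selects indices [0, 3] (0->6, 3->2), giving [6, 2].

[6, 2]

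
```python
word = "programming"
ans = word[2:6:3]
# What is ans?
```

word has length 11. The slice word[2:6:3] selects indices [2, 5] (2->'o', 5->'a'), giving 'oa'.

'oa'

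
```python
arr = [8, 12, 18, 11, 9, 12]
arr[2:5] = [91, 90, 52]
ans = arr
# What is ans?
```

arr starts as [8, 12, 18, 11, 9, 12] (length 6). The slice arr[2:5] covers indices [2, 3, 4] with values [18, 11, 9]. Replacing that slice with [91, 90, 52] (same length) produces [8, 12, 91, 90, 52, 12].

[8, 12, 91, 90, 52, 12]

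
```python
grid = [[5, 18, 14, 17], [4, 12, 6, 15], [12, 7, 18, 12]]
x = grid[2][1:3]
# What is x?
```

grid[2] = [12, 7, 18, 12]. grid[2] has length 4. The slice grid[2][1:3] selects indices [1, 2] (1->7, 2->18), giving [7, 18].

[7, 18]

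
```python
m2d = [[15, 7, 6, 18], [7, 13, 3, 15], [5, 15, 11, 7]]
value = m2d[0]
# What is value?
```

m2d has 3 rows. Row 0 is [15, 7, 6, 18].

[15, 7, 6, 18]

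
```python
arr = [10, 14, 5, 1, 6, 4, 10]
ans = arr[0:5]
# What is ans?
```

arr has length 7. The slice arr[0:5] selects indices [0, 1, 2, 3, 4] (0->10, 1->14, 2->5, 3->1, 4->6), giving [10, 14, 5, 1, 6].

[10, 14, 5, 1, 6]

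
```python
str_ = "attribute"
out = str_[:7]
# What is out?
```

str_ has length 9. The slice str_[:7] selects indices [0, 1, 2, 3, 4, 5, 6] (0->'a', 1->'t', 2->'t', 3->'r', 4->'i', 5->'b', 6->'u'), giving 'attribu'.

'attribu'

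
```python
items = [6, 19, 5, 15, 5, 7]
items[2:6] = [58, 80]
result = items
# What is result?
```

items starts as [6, 19, 5, 15, 5, 7] (length 6). The slice items[2:6] covers indices [2, 3, 4, 5] with values [5, 15, 5, 7]. Replacing that slice with [58, 80] (different length) produces [6, 19, 58, 80].

[6, 19, 58, 80]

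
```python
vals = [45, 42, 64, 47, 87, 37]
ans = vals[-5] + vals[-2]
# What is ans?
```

vals has length 6. Negative index -5 maps to positive index 6 + (-5) = 1. vals[1] = 42.
vals has length 6. Negative index -2 maps to positive index 6 + (-2) = 4. vals[4] = 87.
Sum: 42 + 87 = 129.

129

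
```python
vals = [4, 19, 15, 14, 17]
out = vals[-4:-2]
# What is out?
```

vals has length 5. The slice vals[-4:-2] selects indices [1, 2] (1->19, 2->15), giving [19, 15].

[19, 15]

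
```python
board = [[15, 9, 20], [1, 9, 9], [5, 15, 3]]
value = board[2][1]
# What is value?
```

board[2] = [5, 15, 3]. Taking column 1 of that row yields 15.

15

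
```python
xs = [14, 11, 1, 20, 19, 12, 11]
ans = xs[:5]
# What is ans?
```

xs has length 7. The slice xs[:5] selects indices [0, 1, 2, 3, 4] (0->14, 1->11, 2->1, 3->20, 4->19), giving [14, 11, 1, 20, 19].

[14, 11, 1, 20, 19]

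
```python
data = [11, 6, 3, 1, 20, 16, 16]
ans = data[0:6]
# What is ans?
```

data has length 7. The slice data[0:6] selects indices [0, 1, 2, 3, 4, 5] (0->11, 1->6, 2->3, 3->1, 4->20, 5->16), giving [11, 6, 3, 1, 20, 16].

[11, 6, 3, 1, 20, 16]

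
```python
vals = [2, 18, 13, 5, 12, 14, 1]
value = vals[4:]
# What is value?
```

vals has length 7. The slice vals[4:] selects indices [4, 5, 6] (4->12, 5->14, 6->1), giving [12, 14, 1].

[12, 14, 1]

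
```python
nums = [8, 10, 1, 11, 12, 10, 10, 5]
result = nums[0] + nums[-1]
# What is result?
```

nums has length 8. nums[0] = 8.
nums has length 8. Negative index -1 maps to positive index 8 + (-1) = 7. nums[7] = 5.
Sum: 8 + 5 = 13.

13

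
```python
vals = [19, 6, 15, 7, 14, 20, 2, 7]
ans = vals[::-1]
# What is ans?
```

vals has length 8. The slice vals[::-1] selects indices [7, 6, 5, 4, 3, 2, 1, 0] (7->7, 6->2, 5->20, 4->14, 3->7, 2->15, 1->6, 0->19), giving [7, 2, 20, 14, 7, 15, 6, 19].

[7, 2, 20, 14, 7, 15, 6, 19]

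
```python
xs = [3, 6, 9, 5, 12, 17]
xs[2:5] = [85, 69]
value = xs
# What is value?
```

xs starts as [3, 6, 9, 5, 12, 17] (length 6). The slice xs[2:5] covers indices [2, 3, 4] with values [9, 5, 12]. Replacing that slice with [85, 69] (different length) produces [3, 6, 85, 69, 17].

[3, 6, 85, 69, 17]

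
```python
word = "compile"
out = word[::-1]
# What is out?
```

word has length 7. The slice word[::-1] selects indices [6, 5, 4, 3, 2, 1, 0] (6->'e', 5->'l', 4->'i', 3->'p', 2->'m', 1->'o', 0->'c'), giving 'elipmoc'.

'elipmoc'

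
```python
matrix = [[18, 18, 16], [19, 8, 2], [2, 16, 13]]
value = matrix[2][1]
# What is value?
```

matrix[2] = [2, 16, 13]. Taking column 1 of that row yields 16.

16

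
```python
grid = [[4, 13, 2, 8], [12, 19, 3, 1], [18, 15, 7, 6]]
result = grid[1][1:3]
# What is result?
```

grid[1] = [12, 19, 3, 1]. grid[1] has length 4. The slice grid[1][1:3] selects indices [1, 2] (1->19, 2->3), giving [19, 3].

[19, 3]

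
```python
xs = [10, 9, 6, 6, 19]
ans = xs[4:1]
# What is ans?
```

xs has length 5. The slice xs[4:1] resolves to an empty index range, so the result is [].

[]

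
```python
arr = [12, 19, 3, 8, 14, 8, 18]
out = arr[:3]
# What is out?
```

arr has length 7. The slice arr[:3] selects indices [0, 1, 2] (0->12, 1->19, 2->3), giving [12, 19, 3].

[12, 19, 3]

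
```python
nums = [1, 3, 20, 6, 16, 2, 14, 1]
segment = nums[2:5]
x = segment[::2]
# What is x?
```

nums has length 8. The slice nums[2:5] selects indices [2, 3, 4] (2->20, 3->6, 4->16), giving [20, 6, 16]. So segment = [20, 6, 16]. segment has length 3. The slice segment[::2] selects indices [0, 2] (0->20, 2->16), giving [20, 16].

[20, 16]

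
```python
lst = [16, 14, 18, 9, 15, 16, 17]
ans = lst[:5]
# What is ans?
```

lst has length 7. The slice lst[:5] selects indices [0, 1, 2, 3, 4] (0->16, 1->14, 2->18, 3->9, 4->15), giving [16, 14, 18, 9, 15].

[16, 14, 18, 9, 15]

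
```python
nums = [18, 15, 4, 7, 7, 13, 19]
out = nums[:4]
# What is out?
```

nums has length 7. The slice nums[:4] selects indices [0, 1, 2, 3] (0->18, 1->15, 2->4, 3->7), giving [18, 15, 4, 7].

[18, 15, 4, 7]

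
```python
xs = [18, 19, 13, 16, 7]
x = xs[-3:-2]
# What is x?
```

xs has length 5. The slice xs[-3:-2] selects indices [2] (2->13), giving [13].

[13]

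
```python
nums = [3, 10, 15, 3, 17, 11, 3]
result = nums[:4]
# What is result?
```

nums has length 7. The slice nums[:4] selects indices [0, 1, 2, 3] (0->3, 1->10, 2->15, 3->3), giving [3, 10, 15, 3].

[3, 10, 15, 3]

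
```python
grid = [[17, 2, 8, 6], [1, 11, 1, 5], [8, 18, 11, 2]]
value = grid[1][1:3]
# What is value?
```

grid[1] = [1, 11, 1, 5]. grid[1] has length 4. The slice grid[1][1:3] selects indices [1, 2] (1->11, 2->1), giving [11, 1].

[11, 1]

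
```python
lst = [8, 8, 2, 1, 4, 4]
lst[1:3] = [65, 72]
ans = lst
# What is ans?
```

lst starts as [8, 8, 2, 1, 4, 4] (length 6). The slice lst[1:3] covers indices [1, 2] with values [8, 2]. Replacing that slice with [65, 72] (same length) produces [8, 65, 72, 1, 4, 4].

[8, 65, 72, 1, 4, 4]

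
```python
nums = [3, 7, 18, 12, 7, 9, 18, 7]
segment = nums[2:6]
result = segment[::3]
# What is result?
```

nums has length 8. The slice nums[2:6] selects indices [2, 3, 4, 5] (2->18, 3->12, 4->7, 5->9), giving [18, 12, 7, 9]. So segment = [18, 12, 7, 9]. segment has length 4. The slice segment[::3] selects indices [0, 3] (0->18, 3->9), giving [18, 9].

[18, 9]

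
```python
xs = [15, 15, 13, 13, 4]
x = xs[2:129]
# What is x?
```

xs has length 5. The slice xs[2:129] selects indices [2, 3, 4] (2->13, 3->13, 4->4), giving [13, 13, 4].

[13, 13, 4]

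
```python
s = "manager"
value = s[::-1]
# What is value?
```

s has length 7. The slice s[::-1] selects indices [6, 5, 4, 3, 2, 1, 0] (6->'r', 5->'e', 4->'g', 3->'a', 2->'n', 1->'a', 0->'m'), giving 'reganam'.

'reganam'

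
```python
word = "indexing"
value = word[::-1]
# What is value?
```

word has length 8. The slice word[::-1] selects indices [7, 6, 5, 4, 3, 2, 1, 0] (7->'g', 6->'n', 5->'i', 4->'x', 3->'e', 2->'d', 1->'n', 0->'i'), giving 'gnixedni'.

'gnixedni'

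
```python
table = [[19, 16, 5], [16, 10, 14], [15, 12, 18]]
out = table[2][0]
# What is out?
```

table[2] = [15, 12, 18]. Taking column 0 of that row yields 15.

15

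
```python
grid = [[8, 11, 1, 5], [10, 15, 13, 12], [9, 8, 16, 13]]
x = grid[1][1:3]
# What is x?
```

grid[1] = [10, 15, 13, 12]. grid[1] has length 4. The slice grid[1][1:3] selects indices [1, 2] (1->15, 2->13), giving [15, 13].

[15, 13]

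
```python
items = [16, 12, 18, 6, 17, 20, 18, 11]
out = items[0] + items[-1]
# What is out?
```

items has length 8. items[0] = 16.
items has length 8. Negative index -1 maps to positive index 8 + (-1) = 7. items[7] = 11.
Sum: 16 + 11 = 27.

27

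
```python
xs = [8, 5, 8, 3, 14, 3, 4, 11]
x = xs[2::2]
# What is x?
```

xs has length 8. The slice xs[2::2] selects indices [2, 4, 6] (2->8, 4->14, 6->4), giving [8, 14, 4].

[8, 14, 4]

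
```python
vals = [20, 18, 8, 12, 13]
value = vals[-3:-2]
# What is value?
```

vals has length 5. The slice vals[-3:-2] selects indices [2] (2->8), giving [8].

[8]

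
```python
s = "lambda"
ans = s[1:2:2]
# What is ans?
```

s has length 6. The slice s[1:2:2] selects indices [1] (1->'a'), giving 'a'.

'a'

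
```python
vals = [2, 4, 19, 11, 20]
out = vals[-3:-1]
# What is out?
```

vals has length 5. The slice vals[-3:-1] selects indices [2, 3] (2->19, 3->11), giving [19, 11].

[19, 11]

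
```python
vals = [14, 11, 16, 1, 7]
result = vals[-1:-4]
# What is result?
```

vals has length 5. The slice vals[-1:-4] resolves to an empty index range, so the result is [].

[]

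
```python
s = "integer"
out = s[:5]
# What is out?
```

s has length 7. The slice s[:5] selects indices [0, 1, 2, 3, 4] (0->'i', 1->'n', 2->'t', 3->'e', 4->'g'), giving 'integ'.

'integ'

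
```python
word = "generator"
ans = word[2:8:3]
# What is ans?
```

word has length 9. The slice word[2:8:3] selects indices [2, 5] (2->'n', 5->'a'), giving 'na'.

'na'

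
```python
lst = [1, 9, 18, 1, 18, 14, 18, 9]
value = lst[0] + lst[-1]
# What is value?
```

lst has length 8. lst[0] = 1.
lst has length 8. Negative index -1 maps to positive index 8 + (-1) = 7. lst[7] = 9.
Sum: 1 + 9 = 10.

10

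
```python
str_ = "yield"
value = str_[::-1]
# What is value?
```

str_ has length 5. The slice str_[::-1] selects indices [4, 3, 2, 1, 0] (4->'d', 3->'l', 2->'e', 1->'i', 0->'y'), giving 'dleiy'.

'dleiy'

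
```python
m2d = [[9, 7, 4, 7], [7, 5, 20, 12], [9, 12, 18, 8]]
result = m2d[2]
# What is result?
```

m2d has 3 rows. Row 2 is [9, 12, 18, 8].

[9, 12, 18, 8]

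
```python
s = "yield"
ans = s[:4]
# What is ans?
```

s has length 5. The slice s[:4] selects indices [0, 1, 2, 3] (0->'y', 1->'i', 2->'e', 3->'l'), giving 'yiel'.

'yiel'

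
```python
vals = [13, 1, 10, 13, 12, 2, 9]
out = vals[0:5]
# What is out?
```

vals has length 7. The slice vals[0:5] selects indices [0, 1, 2, 3, 4] (0->13, 1->1, 2->10, 3->13, 4->12), giving [13, 1, 10, 13, 12].

[13, 1, 10, 13, 12]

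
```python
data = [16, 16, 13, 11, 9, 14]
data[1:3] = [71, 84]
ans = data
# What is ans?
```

data starts as [16, 16, 13, 11, 9, 14] (length 6). The slice data[1:3] covers indices [1, 2] with values [16, 13]. Replacing that slice with [71, 84] (same length) produces [16, 71, 84, 11, 9, 14].

[16, 71, 84, 11, 9, 14]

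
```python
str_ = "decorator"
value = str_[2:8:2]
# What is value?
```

str_ has length 9. The slice str_[2:8:2] selects indices [2, 4, 6] (2->'c', 4->'r', 6->'t'), giving 'crt'.

'crt'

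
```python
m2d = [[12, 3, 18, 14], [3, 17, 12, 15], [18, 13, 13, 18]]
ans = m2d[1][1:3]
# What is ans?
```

m2d[1] = [3, 17, 12, 15]. m2d[1] has length 4. The slice m2d[1][1:3] selects indices [1, 2] (1->17, 2->12), giving [17, 12].

[17, 12]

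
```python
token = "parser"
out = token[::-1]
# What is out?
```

token has length 6. The slice token[::-1] selects indices [5, 4, 3, 2, 1, 0] (5->'r', 4->'e', 3->'s', 2->'r', 1->'a', 0->'p'), giving 'resrap'.

'resrap'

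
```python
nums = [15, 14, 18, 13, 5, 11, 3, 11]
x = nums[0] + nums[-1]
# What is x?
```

nums has length 8. nums[0] = 15.
nums has length 8. Negative index -1 maps to positive index 8 + (-1) = 7. nums[7] = 11.
Sum: 15 + 11 = 26.

26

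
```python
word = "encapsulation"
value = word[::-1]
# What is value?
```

word has length 13. The slice word[::-1] selects indices [12, 11, 10, 9, 8, 7, 6, 5, 4, 3, 2, 1, 0] (12->'n', 11->'o', 10->'i', 9->'t', 8->'a', 7->'l', 6->'u', 5->'s', 4->'p', 3->'a', 2->'c', 1->'n', 0->'e'), giving 'noitaluspacne'.

'noitaluspacne'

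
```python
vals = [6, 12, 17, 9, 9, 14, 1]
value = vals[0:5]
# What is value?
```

vals has length 7. The slice vals[0:5] selects indices [0, 1, 2, 3, 4] (0->6, 1->12, 2->17, 3->9, 4->9), giving [6, 12, 17, 9, 9].

[6, 12, 17, 9, 9]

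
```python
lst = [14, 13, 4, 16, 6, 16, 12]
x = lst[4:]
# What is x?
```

lst has length 7. The slice lst[4:] selects indices [4, 5, 6] (4->6, 5->16, 6->12), giving [6, 16, 12].

[6, 16, 12]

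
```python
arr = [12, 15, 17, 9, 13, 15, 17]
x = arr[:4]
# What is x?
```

arr has length 7. The slice arr[:4] selects indices [0, 1, 2, 3] (0->12, 1->15, 2->17, 3->9), giving [12, 15, 17, 9].

[12, 15, 17, 9]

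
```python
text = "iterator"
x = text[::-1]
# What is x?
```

text has length 8. The slice text[::-1] selects indices [7, 6, 5, 4, 3, 2, 1, 0] (7->'r', 6->'o', 5->'t', 4->'a', 3->'r', 2->'e', 1->'t', 0->'i'), giving 'rotareti'.

'rotareti'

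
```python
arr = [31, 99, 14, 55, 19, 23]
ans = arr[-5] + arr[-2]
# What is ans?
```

arr has length 6. Negative index -5 maps to positive index 6 + (-5) = 1. arr[1] = 99.
arr has length 6. Negative index -2 maps to positive index 6 + (-2) = 4. arr[4] = 19.
Sum: 99 + 19 = 118.

118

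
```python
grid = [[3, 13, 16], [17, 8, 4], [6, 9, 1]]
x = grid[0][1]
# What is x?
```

grid[0] = [3, 13, 16]. Taking column 1 of that row yields 13.

13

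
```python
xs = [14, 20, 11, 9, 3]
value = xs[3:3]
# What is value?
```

xs has length 5. The slice xs[3:3] resolves to an empty index range, so the result is [].

[]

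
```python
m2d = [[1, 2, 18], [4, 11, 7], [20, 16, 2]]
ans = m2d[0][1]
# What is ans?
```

m2d[0] = [1, 2, 18]. Taking column 1 of that row yields 2.

2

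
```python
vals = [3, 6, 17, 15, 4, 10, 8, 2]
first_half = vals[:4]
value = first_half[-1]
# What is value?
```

vals has length 8. The slice vals[:4] selects indices [0, 1, 2, 3] (0->3, 1->6, 2->17, 3->15), giving [3, 6, 17, 15]. So first_half = [3, 6, 17, 15]. Then first_half[-1] = 15.

15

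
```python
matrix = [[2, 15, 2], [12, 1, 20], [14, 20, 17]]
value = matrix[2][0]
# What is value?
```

matrix[2] = [14, 20, 17]. Taking column 0 of that row yields 14.

14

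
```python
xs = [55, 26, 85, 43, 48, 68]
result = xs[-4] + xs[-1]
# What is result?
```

xs has length 6. Negative index -4 maps to positive index 6 + (-4) = 2. xs[2] = 85.
xs has length 6. Negative index -1 maps to positive index 6 + (-1) = 5. xs[5] = 68.
Sum: 85 + 68 = 153.

153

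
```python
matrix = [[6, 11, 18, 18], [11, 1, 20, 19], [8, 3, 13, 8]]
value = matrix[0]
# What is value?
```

matrix has 3 rows. Row 0 is [6, 11, 18, 18].

[6, 11, 18, 18]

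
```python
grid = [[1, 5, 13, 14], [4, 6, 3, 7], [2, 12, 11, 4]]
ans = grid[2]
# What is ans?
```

grid has 3 rows. Row 2 is [2, 12, 11, 4].

[2, 12, 11, 4]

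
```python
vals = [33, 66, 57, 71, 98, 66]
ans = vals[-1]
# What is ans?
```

vals has length 6. Negative index -1 maps to positive index 6 + (-1) = 5. vals[5] = 66.

66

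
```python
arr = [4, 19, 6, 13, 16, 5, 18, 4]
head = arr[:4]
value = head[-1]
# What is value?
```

arr has length 8. The slice arr[:4] selects indices [0, 1, 2, 3] (0->4, 1->19, 2->6, 3->13), giving [4, 19, 6, 13]. So head = [4, 19, 6, 13]. Then head[-1] = 13.

13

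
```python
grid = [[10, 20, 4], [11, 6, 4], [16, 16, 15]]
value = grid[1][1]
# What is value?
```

grid[1] = [11, 6, 4]. Taking column 1 of that row yields 6.

6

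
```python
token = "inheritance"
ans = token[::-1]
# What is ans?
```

token has length 11. The slice token[::-1] selects indices [10, 9, 8, 7, 6, 5, 4, 3, 2, 1, 0] (10->'e', 9->'c', 8->'n', 7->'a', 6->'t', 5->'i', 4->'r', 3->'e', 2->'h', 1->'n', 0->'i'), giving 'ecnatirehni'.

'ecnatirehni'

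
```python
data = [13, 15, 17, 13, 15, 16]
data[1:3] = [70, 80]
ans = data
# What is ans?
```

data starts as [13, 15, 17, 13, 15, 16] (length 6). The slice data[1:3] covers indices [1, 2] with values [15, 17]. Replacing that slice with [70, 80] (same length) produces [13, 70, 80, 13, 15, 16].

[13, 70, 80, 13, 15, 16]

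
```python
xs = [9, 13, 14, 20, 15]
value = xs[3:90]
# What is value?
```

xs has length 5. The slice xs[3:90] selects indices [3, 4] (3->20, 4->15), giving [20, 15].

[20, 15]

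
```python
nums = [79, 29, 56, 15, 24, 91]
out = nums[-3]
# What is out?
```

nums has length 6. Negative index -3 maps to positive index 6 + (-3) = 3. nums[3] = 15.

15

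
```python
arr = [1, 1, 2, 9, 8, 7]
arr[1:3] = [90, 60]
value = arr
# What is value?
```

arr starts as [1, 1, 2, 9, 8, 7] (length 6). The slice arr[1:3] covers indices [1, 2] with values [1, 2]. Replacing that slice with [90, 60] (same length) produces [1, 90, 60, 9, 8, 7].

[1, 90, 60, 9, 8, 7]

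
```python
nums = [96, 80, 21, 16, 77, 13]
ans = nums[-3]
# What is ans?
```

nums has length 6. Negative index -3 maps to positive index 6 + (-3) = 3. nums[3] = 16.

16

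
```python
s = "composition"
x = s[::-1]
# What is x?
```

s has length 11. The slice s[::-1] selects indices [10, 9, 8, 7, 6, 5, 4, 3, 2, 1, 0] (10->'n', 9->'o', 8->'i', 7->'t', 6->'i', 5->'s', 4->'o', 3->'p', 2->'m', 1->'o', 0->'c'), giving 'noitisopmoc'.

'noitisopmoc'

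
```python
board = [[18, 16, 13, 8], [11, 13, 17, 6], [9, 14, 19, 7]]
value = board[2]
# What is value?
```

board has 3 rows. Row 2 is [9, 14, 19, 7].

[9, 14, 19, 7]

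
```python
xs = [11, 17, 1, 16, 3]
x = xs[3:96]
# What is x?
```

xs has length 5. The slice xs[3:96] selects indices [3, 4] (3->16, 4->3), giving [16, 3].

[16, 3]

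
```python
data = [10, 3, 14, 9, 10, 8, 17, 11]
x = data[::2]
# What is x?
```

data has length 8. The slice data[::2] selects indices [0, 2, 4, 6] (0->10, 2->14, 4->10, 6->17), giving [10, 14, 10, 17].

[10, 14, 10, 17]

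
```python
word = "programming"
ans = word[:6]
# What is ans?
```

word has length 11. The slice word[:6] selects indices [0, 1, 2, 3, 4, 5] (0->'p', 1->'r', 2->'o', 3->'g', 4->'r', 5->'a'), giving 'progra'.

'progra'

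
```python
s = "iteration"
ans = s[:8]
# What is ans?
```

s has length 9. The slice s[:8] selects indices [0, 1, 2, 3, 4, 5, 6, 7] (0->'i', 1->'t', 2->'e', 3->'r', 4->'a', 5->'t', 6->'i', 7->'o'), giving 'iteratio'.

'iteratio'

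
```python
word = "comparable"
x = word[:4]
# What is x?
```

word has length 10. The slice word[:4] selects indices [0, 1, 2, 3] (0->'c', 1->'o', 2->'m', 3->'p'), giving 'comp'.

'comp'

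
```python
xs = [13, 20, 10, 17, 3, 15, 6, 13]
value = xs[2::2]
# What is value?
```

xs has length 8. The slice xs[2::2] selects indices [2, 4, 6] (2->10, 4->3, 6->6), giving [10, 3, 6].

[10, 3, 6]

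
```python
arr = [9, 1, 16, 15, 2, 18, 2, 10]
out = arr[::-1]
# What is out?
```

arr has length 8. The slice arr[::-1] selects indices [7, 6, 5, 4, 3, 2, 1, 0] (7->10, 6->2, 5->18, 4->2, 3->15, 2->16, 1->1, 0->9), giving [10, 2, 18, 2, 15, 16, 1, 9].

[10, 2, 18, 2, 15, 16, 1, 9]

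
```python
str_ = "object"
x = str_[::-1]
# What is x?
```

str_ has length 6. The slice str_[::-1] selects indices [5, 4, 3, 2, 1, 0] (5->'t', 4->'c', 3->'e', 2->'j', 1->'b', 0->'o'), giving 'tcejbo'.

'tcejbo'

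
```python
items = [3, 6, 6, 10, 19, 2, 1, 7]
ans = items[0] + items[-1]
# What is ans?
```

items has length 8. items[0] = 3.
items has length 8. Negative index -1 maps to positive index 8 + (-1) = 7. items[7] = 7.
Sum: 3 + 7 = 10.

10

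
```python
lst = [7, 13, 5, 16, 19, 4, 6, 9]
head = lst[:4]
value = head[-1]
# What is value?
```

lst has length 8. The slice lst[:4] selects indices [0, 1, 2, 3] (0->7, 1->13, 2->5, 3->16), giving [7, 13, 5, 16]. So head = [7, 13, 5, 16]. Then head[-1] = 16.

16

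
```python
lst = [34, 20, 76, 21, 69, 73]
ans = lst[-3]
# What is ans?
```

lst has length 6. Negative index -3 maps to positive index 6 + (-3) = 3. lst[3] = 21.

21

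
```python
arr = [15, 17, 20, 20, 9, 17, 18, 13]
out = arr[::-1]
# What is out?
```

arr has length 8. The slice arr[::-1] selects indices [7, 6, 5, 4, 3, 2, 1, 0] (7->13, 6->18, 5->17, 4->9, 3->20, 2->20, 1->17, 0->15), giving [13, 18, 17, 9, 20, 20, 17, 15].

[13, 18, 17, 9, 20, 20, 17, 15]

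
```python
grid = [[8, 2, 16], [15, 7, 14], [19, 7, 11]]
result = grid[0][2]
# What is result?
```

grid[0] = [8, 2, 16]. Taking column 2 of that row yields 16.

16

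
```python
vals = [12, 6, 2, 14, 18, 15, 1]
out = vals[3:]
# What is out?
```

vals has length 7. The slice vals[3:] selects indices [3, 4, 5, 6] (3->14, 4->18, 5->15, 6->1), giving [14, 18, 15, 1].

[14, 18, 15, 1]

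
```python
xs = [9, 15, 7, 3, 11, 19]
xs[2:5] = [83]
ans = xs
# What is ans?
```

xs starts as [9, 15, 7, 3, 11, 19] (length 6). The slice xs[2:5] covers indices [2, 3, 4] with values [7, 3, 11]. Replacing that slice with [83] (different length) produces [9, 15, 83, 19].

[9, 15, 83, 19]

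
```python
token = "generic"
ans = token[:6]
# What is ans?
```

token has length 7. The slice token[:6] selects indices [0, 1, 2, 3, 4, 5] (0->'g', 1->'e', 2->'n', 3->'e', 4->'r', 5->'i'), giving 'generi'.

'generi'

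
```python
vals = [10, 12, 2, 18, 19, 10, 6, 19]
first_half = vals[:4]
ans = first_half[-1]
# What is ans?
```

vals has length 8. The slice vals[:4] selects indices [0, 1, 2, 3] (0->10, 1->12, 2->2, 3->18), giving [10, 12, 2, 18]. So first_half = [10, 12, 2, 18]. Then first_half[-1] = 18.

18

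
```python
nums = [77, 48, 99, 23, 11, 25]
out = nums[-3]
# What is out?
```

nums has length 6. Negative index -3 maps to positive index 6 + (-3) = 3. nums[3] = 23.

23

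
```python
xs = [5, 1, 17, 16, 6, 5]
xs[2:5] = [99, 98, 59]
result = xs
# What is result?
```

xs starts as [5, 1, 17, 16, 6, 5] (length 6). The slice xs[2:5] covers indices [2, 3, 4] with values [17, 16, 6]. Replacing that slice with [99, 98, 59] (same length) produces [5, 1, 99, 98, 59, 5].

[5, 1, 99, 98, 59, 5]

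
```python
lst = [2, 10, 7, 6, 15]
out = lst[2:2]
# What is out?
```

lst has length 5. The slice lst[2:2] resolves to an empty index range, so the result is [].

[]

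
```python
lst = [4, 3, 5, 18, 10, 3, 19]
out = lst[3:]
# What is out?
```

lst has length 7. The slice lst[3:] selects indices [3, 4, 5, 6] (3->18, 4->10, 5->3, 6->19), giving [18, 10, 3, 19].

[18, 10, 3, 19]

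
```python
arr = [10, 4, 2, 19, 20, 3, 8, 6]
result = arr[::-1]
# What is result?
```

arr has length 8. The slice arr[::-1] selects indices [7, 6, 5, 4, 3, 2, 1, 0] (7->6, 6->8, 5->3, 4->20, 3->19, 2->2, 1->4, 0->10), giving [6, 8, 3, 20, 19, 2, 4, 10].

[6, 8, 3, 20, 19, 2, 4, 10]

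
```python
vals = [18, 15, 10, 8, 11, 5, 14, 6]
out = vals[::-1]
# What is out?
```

vals has length 8. The slice vals[::-1] selects indices [7, 6, 5, 4, 3, 2, 1, 0] (7->6, 6->14, 5->5, 4->11, 3->8, 2->10, 1->15, 0->18), giving [6, 14, 5, 11, 8, 10, 15, 18].

[6, 14, 5, 11, 8, 10, 15, 18]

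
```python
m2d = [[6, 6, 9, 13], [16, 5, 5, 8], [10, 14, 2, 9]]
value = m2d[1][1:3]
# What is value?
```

m2d[1] = [16, 5, 5, 8]. m2d[1] has length 4. The slice m2d[1][1:3] selects indices [1, 2] (1->5, 2->5), giving [5, 5].

[5, 5]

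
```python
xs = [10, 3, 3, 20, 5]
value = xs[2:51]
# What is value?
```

xs has length 5. The slice xs[2:51] selects indices [2, 3, 4] (2->3, 3->20, 4->5), giving [3, 20, 5].

[3, 20, 5]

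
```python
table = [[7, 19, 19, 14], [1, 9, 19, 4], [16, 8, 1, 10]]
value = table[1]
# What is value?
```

table has 3 rows. Row 1 is [1, 9, 19, 4].

[1, 9, 19, 4]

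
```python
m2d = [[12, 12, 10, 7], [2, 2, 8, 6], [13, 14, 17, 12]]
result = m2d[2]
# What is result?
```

m2d has 3 rows. Row 2 is [13, 14, 17, 12].

[13, 14, 17, 12]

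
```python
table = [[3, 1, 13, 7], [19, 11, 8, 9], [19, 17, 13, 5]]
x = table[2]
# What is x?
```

table has 3 rows. Row 2 is [19, 17, 13, 5].

[19, 17, 13, 5]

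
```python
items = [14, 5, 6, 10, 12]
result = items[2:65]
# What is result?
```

items has length 5. The slice items[2:65] selects indices [2, 3, 4] (2->6, 3->10, 4->12), giving [6, 10, 12].

[6, 10, 12]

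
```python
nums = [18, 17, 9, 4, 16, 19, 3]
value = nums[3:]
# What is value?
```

nums has length 7. The slice nums[3:] selects indices [3, 4, 5, 6] (3->4, 4->16, 5->19, 6->3), giving [4, 16, 19, 3].

[4, 16, 19, 3]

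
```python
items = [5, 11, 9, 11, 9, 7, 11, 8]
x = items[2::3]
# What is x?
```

items has length 8. The slice items[2::3] selects indices [2, 5] (2->9, 5->7), giving [9, 7].

[9, 7]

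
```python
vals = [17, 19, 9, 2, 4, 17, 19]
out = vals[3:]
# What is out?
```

vals has length 7. The slice vals[3:] selects indices [3, 4, 5, 6] (3->2, 4->4, 5->17, 6->19), giving [2, 4, 17, 19].

[2, 4, 17, 19]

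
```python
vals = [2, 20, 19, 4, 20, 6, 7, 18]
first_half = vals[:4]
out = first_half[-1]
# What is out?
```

vals has length 8. The slice vals[:4] selects indices [0, 1, 2, 3] (0->2, 1->20, 2->19, 3->4), giving [2, 20, 19, 4]. So first_half = [2, 20, 19, 4]. Then first_half[-1] = 4.

4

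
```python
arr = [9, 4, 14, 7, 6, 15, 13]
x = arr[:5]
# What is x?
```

arr has length 7. The slice arr[:5] selects indices [0, 1, 2, 3, 4] (0->9, 1->4, 2->14, 3->7, 4->6), giving [9, 4, 14, 7, 6].

[9, 4, 14, 7, 6]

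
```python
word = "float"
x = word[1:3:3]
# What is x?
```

word has length 5. The slice word[1:3:3] selects indices [1] (1->'l'), giving 'l'.

'l'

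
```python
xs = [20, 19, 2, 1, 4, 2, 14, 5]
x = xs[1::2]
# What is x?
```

xs has length 8. The slice xs[1::2] selects indices [1, 3, 5, 7] (1->19, 3->1, 5->2, 7->5), giving [19, 1, 2, 5].

[19, 1, 2, 5]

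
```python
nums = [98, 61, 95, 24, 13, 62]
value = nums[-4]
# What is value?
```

nums has length 6. Negative index -4 maps to positive index 6 + (-4) = 2. nums[2] = 95.

95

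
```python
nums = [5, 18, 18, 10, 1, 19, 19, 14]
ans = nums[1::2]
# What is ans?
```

nums has length 8. The slice nums[1::2] selects indices [1, 3, 5, 7] (1->18, 3->10, 5->19, 7->14), giving [18, 10, 19, 14].

[18, 10, 19, 14]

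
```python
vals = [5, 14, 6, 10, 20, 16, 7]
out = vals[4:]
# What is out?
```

vals has length 7. The slice vals[4:] selects indices [4, 5, 6] (4->20, 5->16, 6->7), giving [20, 16, 7].

[20, 16, 7]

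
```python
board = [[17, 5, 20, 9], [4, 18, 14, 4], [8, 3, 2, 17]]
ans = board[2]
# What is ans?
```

board has 3 rows. Row 2 is [8, 3, 2, 17].

[8, 3, 2, 17]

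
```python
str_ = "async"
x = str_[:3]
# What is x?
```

str_ has length 5. The slice str_[:3] selects indices [0, 1, 2] (0->'a', 1->'s', 2->'y'), giving 'asy'.

'asy'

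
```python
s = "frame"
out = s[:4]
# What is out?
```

s has length 5. The slice s[:4] selects indices [0, 1, 2, 3] (0->'f', 1->'r', 2->'a', 3->'m'), giving 'fram'.

'fram'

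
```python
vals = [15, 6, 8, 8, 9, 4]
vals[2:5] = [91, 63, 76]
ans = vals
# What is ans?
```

vals starts as [15, 6, 8, 8, 9, 4] (length 6). The slice vals[2:5] covers indices [2, 3, 4] with values [8, 8, 9]. Replacing that slice with [91, 63, 76] (same length) produces [15, 6, 91, 63, 76, 4].

[15, 6, 91, 63, 76, 4]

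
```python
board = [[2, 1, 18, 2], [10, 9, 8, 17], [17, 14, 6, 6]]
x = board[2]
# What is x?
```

board has 3 rows. Row 2 is [17, 14, 6, 6].

[17, 14, 6, 6]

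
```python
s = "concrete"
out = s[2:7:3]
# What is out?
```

s has length 8. The slice s[2:7:3] selects indices [2, 5] (2->'n', 5->'e'), giving 'ne'.

'ne'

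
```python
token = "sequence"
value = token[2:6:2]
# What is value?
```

token has length 8. The slice token[2:6:2] selects indices [2, 4] (2->'q', 4->'e'), giving 'qe'.

'qe'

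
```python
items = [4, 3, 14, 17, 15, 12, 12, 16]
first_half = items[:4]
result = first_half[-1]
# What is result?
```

items has length 8. The slice items[:4] selects indices [0, 1, 2, 3] (0->4, 1->3, 2->14, 3->17), giving [4, 3, 14, 17]. So first_half = [4, 3, 14, 17]. Then first_half[-1] = 17.

17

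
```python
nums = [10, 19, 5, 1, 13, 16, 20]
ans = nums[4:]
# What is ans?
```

nums has length 7. The slice nums[4:] selects indices [4, 5, 6] (4->13, 5->16, 6->20), giving [13, 16, 20].

[13, 16, 20]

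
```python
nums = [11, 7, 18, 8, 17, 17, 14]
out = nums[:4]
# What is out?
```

nums has length 7. The slice nums[:4] selects indices [0, 1, 2, 3] (0->11, 1->7, 2->18, 3->8), giving [11, 7, 18, 8].

[11, 7, 18, 8]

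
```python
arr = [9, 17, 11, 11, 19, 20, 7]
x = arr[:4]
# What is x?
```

arr has length 7. The slice arr[:4] selects indices [0, 1, 2, 3] (0->9, 1->17, 2->11, 3->11), giving [9, 17, 11, 11].

[9, 17, 11, 11]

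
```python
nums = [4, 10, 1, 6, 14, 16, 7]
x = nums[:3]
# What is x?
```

nums has length 7. The slice nums[:3] selects indices [0, 1, 2] (0->4, 1->10, 2->1), giving [4, 10, 1].

[4, 10, 1]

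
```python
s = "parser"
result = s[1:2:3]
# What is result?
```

s has length 6. The slice s[1:2:3] selects indices [1] (1->'a'), giving 'a'.

'a'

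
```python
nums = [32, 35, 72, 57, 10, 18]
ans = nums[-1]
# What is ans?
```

nums has length 6. Negative index -1 maps to positive index 6 + (-1) = 5. nums[5] = 18.

18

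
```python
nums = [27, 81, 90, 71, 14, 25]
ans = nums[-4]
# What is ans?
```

nums has length 6. Negative index -4 maps to positive index 6 + (-4) = 2. nums[2] = 90.

90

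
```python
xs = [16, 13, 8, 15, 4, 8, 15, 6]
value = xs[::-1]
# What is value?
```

xs has length 8. The slice xs[::-1] selects indices [7, 6, 5, 4, 3, 2, 1, 0] (7->6, 6->15, 5->8, 4->4, 3->15, 2->8, 1->13, 0->16), giving [6, 15, 8, 4, 15, 8, 13, 16].

[6, 15, 8, 4, 15, 8, 13, 16]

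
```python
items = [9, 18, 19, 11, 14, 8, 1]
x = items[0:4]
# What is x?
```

items has length 7. The slice items[0:4] selects indices [0, 1, 2, 3] (0->9, 1->18, 2->19, 3->11), giving [9, 18, 19, 11].

[9, 18, 19, 11]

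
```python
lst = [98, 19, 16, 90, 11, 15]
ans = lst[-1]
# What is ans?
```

lst has length 6. Negative index -1 maps to positive index 6 + (-1) = 5. lst[5] = 15.

15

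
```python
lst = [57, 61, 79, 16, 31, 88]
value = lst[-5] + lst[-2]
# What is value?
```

lst has length 6. Negative index -5 maps to positive index 6 + (-5) = 1. lst[1] = 61.
lst has length 6. Negative index -2 maps to positive index 6 + (-2) = 4. lst[4] = 31.
Sum: 61 + 31 = 92.

92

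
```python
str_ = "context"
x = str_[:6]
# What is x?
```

str_ has length 7. The slice str_[:6] selects indices [0, 1, 2, 3, 4, 5] (0->'c', 1->'o', 2->'n', 3->'t', 4->'e', 5->'x'), giving 'contex'.

'contex'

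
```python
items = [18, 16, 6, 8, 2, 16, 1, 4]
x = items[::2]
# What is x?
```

items has length 8. The slice items[::2] selects indices [0, 2, 4, 6] (0->18, 2->6, 4->2, 6->1), giving [18, 6, 2, 1].

[18, 6, 2, 1]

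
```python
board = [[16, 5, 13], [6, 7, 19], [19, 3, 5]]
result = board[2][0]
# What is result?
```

board[2] = [19, 3, 5]. Taking column 0 of that row yields 19.

19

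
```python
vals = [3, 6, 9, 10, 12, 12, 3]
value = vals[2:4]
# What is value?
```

vals has length 7. The slice vals[2:4] selects indices [2, 3] (2->9, 3->10), giving [9, 10].

[9, 10]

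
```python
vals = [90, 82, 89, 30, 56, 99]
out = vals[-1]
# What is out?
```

vals has length 6. Negative index -1 maps to positive index 6 + (-1) = 5. vals[5] = 99.

99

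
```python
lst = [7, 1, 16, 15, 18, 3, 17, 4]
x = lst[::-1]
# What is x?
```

lst has length 8. The slice lst[::-1] selects indices [7, 6, 5, 4, 3, 2, 1, 0] (7->4, 6->17, 5->3, 4->18, 3->15, 2->16, 1->1, 0->7), giving [4, 17, 3, 18, 15, 16, 1, 7].

[4, 17, 3, 18, 15, 16, 1, 7]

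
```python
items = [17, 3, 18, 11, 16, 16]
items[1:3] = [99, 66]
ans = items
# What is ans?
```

items starts as [17, 3, 18, 11, 16, 16] (length 6). The slice items[1:3] covers indices [1, 2] with values [3, 18]. Replacing that slice with [99, 66] (same length) produces [17, 99, 66, 11, 16, 16].

[17, 99, 66, 11, 16, 16]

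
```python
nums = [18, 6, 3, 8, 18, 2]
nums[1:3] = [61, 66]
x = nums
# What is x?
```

nums starts as [18, 6, 3, 8, 18, 2] (length 6). The slice nums[1:3] covers indices [1, 2] with values [6, 3]. Replacing that slice with [61, 66] (same length) produces [18, 61, 66, 8, 18, 2].

[18, 61, 66, 8, 18, 2]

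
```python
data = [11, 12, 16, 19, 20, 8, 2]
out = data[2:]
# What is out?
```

data has length 7. The slice data[2:] selects indices [2, 3, 4, 5, 6] (2->16, 3->19, 4->20, 5->8, 6->2), giving [16, 19, 20, 8, 2].

[16, 19, 20, 8, 2]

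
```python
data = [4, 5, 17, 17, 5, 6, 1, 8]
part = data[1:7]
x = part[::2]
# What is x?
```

data has length 8. The slice data[1:7] selects indices [1, 2, 3, 4, 5, 6] (1->5, 2->17, 3->17, 4->5, 5->6, 6->1), giving [5, 17, 17, 5, 6, 1]. So part = [5, 17, 17, 5, 6, 1]. part has length 6. The slice part[::2] selects indices [0, 2, 4] (0->5, 2->17, 4->6), giving [5, 17, 6].

[5, 17, 6]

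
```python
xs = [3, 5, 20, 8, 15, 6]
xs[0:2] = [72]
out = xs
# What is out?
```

xs starts as [3, 5, 20, 8, 15, 6] (length 6). The slice xs[0:2] covers indices [0, 1] with values [3, 5]. Replacing that slice with [72] (different length) produces [72, 20, 8, 15, 6].

[72, 20, 8, 15, 6]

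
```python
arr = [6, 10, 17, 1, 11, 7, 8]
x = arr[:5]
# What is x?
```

arr has length 7. The slice arr[:5] selects indices [0, 1, 2, 3, 4] (0->6, 1->10, 2->17, 3->1, 4->11), giving [6, 10, 17, 1, 11].

[6, 10, 17, 1, 11]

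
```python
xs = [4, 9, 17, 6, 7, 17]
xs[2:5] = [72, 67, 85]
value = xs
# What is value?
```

xs starts as [4, 9, 17, 6, 7, 17] (length 6). The slice xs[2:5] covers indices [2, 3, 4] with values [17, 6, 7]. Replacing that slice with [72, 67, 85] (same length) produces [4, 9, 72, 67, 85, 17].

[4, 9, 72, 67, 85, 17]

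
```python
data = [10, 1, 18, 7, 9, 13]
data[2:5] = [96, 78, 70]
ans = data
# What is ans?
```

data starts as [10, 1, 18, 7, 9, 13] (length 6). The slice data[2:5] covers indices [2, 3, 4] with values [18, 7, 9]. Replacing that slice with [96, 78, 70] (same length) produces [10, 1, 96, 78, 70, 13].

[10, 1, 96, 78, 70, 13]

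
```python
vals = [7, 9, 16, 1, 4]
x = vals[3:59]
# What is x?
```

vals has length 5. The slice vals[3:59] selects indices [3, 4] (3->1, 4->4), giving [1, 4].

[1, 4]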